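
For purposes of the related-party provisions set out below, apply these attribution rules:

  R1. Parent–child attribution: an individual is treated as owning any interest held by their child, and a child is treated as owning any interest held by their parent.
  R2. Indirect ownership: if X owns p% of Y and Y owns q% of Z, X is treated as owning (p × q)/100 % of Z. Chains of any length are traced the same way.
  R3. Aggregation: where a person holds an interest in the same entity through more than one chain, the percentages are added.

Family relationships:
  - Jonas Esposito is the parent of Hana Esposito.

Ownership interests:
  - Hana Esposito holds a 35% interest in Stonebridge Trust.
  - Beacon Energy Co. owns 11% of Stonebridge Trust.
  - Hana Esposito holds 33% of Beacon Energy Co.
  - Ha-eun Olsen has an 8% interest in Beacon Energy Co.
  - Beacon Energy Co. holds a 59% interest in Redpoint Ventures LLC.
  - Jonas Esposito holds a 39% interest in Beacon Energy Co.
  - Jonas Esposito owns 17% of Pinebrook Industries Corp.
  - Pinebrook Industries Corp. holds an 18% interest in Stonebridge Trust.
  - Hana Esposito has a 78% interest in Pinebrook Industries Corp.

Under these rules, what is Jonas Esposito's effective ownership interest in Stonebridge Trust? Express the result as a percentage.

60.02%

By parent–child attribution (R1), Jonas Esposito is treated as also owning Hana Esposito's interest in Pinebrook Industries Corp, giving 17% + 78% = 95%.
By parent–child attribution (R1), Jonas Esposito is treated as also owning Hana Esposito's interest in Beacon Energy Co, giving 39% + 33% = 72%.
By parent–child attribution (R1), Jonas Esposito is treated as owning Hana Esposito's 35% interest in Stonebridge Trust.
Chain via Pinebrook Industries Corp. (R2): 95% × 18% = 17.1% of Stonebridge Trust.
Chain via Beacon Energy Co. (R2): 72% × 11% = 7.92% of Stonebridge Trust.
Direct interest in Stonebridge Trust: 35%.
Aggregating (R3): 17.1% + 7.92% + 35% = 60.02%.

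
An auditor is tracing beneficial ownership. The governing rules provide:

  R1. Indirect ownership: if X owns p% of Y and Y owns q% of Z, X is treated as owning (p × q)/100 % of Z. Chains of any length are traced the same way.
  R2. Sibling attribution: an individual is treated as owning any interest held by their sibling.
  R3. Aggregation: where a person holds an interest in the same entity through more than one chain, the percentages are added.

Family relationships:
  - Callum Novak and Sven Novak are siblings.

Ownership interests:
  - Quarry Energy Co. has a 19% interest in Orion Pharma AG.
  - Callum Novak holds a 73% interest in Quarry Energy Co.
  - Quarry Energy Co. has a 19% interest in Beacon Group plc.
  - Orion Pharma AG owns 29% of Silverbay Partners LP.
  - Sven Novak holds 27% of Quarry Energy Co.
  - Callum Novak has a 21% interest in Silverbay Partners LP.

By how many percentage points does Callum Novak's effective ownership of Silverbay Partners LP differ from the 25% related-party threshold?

By sibling attribution (R2), Callum Novak is treated as also owning Sven Novak's interest in Quarry Energy Co, giving 73% + 27% = 100%.
Chain via Quarry Energy Co. → Orion Pharma AG (R1): 100% × 19% × 29% = 5.51% of Silverbay Partners LP.
Direct interest in Silverbay Partners LP: 21%.
Aggregating (R3): 5.51% + 21% = 26.51%.
26.51% exceeds the 25% threshold by 1.51 percentage points.

1.51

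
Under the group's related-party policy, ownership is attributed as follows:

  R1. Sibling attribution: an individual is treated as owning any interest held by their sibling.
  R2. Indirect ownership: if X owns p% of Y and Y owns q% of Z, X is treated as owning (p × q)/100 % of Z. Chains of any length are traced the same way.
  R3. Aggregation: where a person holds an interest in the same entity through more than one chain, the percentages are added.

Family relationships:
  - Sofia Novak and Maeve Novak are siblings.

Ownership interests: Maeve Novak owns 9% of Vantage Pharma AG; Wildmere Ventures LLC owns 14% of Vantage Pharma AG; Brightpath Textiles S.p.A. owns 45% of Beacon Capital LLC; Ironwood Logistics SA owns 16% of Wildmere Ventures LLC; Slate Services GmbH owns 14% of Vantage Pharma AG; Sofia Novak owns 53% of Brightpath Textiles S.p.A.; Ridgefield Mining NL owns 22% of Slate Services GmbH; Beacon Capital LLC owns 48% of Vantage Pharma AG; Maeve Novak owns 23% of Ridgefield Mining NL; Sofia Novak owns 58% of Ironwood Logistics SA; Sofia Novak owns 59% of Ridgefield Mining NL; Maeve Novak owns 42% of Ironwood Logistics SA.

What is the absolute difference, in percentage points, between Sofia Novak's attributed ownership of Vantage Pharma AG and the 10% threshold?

By sibling attribution (R1), Sofia Novak is treated as also owning Maeve Novak's interest in Ironwood Logistics SA, giving 58% + 42% = 100%.
By sibling attribution (R1), Sofia Novak is treated as also owning Maeve Novak's interest in Ridgefield Mining NL, giving 59% + 23% = 82%.
By sibling attribution (R1), Sofia Novak is treated as owning Maeve Novak's 9% interest in Vantage Pharma AG.
Chain via Brightpath Textiles S.p.A. → Beacon Capital LLC (R2): 53% × 45% × 48% = 11.448% of Vantage Pharma AG.
Chain via Ironwood Logistics SA → Wildmere Ventures LLC (R2): 100% × 16% × 14% = 2.24% of Vantage Pharma AG.
Chain via Ridgefield Mining NL → Slate Services GmbH (R2): 82% × 22% × 14% = 2.5256% of Vantage Pharma AG.
Direct interest in Vantage Pharma AG: 9%.
Aggregating (R3): 11.448% + 2.24% + 2.5256% + 9% = 25.2136%.
25.2136% exceeds the 10% threshold by 15.2136 percentage points.

15.2136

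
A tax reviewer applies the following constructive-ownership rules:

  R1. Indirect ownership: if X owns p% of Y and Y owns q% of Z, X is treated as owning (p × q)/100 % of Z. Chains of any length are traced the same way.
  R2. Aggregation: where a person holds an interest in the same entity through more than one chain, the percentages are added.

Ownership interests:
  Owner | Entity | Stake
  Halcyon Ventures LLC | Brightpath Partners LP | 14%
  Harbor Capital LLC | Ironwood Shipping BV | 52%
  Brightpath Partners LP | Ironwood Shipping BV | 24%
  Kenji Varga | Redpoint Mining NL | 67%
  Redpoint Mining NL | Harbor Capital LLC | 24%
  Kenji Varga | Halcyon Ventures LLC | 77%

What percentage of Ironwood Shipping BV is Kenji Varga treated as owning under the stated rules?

10.9488%

Chain via Halcyon Ventures LLC → Brightpath Partners LP (R1): 77% × 14% × 24% = 2.5872% of Ironwood Shipping BV.
Chain via Redpoint Mining NL → Harbor Capital LLC (R1): 67% × 24% × 52% = 8.3616% of Ironwood Shipping BV.
Aggregating (R2): 2.5872% + 8.3616% = 10.9488%.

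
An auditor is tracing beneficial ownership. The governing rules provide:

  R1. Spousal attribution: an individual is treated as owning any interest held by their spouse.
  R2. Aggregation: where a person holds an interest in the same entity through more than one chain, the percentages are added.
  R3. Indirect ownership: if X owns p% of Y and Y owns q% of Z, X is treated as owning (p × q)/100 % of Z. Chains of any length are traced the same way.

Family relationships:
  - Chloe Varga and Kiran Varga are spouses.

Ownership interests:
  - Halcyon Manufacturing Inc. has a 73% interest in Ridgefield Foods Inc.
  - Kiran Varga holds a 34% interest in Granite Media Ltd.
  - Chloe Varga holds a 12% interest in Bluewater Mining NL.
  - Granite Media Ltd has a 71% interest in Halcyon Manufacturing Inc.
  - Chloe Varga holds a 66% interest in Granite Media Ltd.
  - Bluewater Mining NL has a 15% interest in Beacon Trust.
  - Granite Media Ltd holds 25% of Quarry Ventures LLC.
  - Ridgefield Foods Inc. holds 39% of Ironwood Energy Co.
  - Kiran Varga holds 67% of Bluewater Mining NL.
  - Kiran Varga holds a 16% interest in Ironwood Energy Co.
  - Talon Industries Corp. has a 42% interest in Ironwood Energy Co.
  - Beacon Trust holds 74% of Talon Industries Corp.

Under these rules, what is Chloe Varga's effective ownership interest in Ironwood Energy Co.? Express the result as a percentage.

By spousal attribution (R1), Chloe Varga is treated as also owning Kiran Varga's interest in Granite Media Ltd, giving 66% + 34% = 100%.
By spousal attribution (R1), Chloe Varga is treated as also owning Kiran Varga's interest in Bluewater Mining NL, giving 12% + 67% = 79%.
By spousal attribution (R1), Chloe Varga is treated as owning Kiran Varga's 16% interest in Ironwood Energy Co.
Chain via Granite Media Ltd → Halcyon Manufacturing Inc. → Ridgefield Foods Inc. (R3): 100% × 71% × 73% × 39% = 20.2137% of Ironwood Energy Co.
Chain via Bluewater Mining NL → Beacon Trust → Talon Industries Corp. (R3): 79% × 15% × 74% × 42% = 3.68298% of Ironwood Energy Co.
Direct interest in Ironwood Energy Co: 16%.
Aggregating (R2): 20.2137% + 3.68298% + 16% = 39.89668%.

39.89668%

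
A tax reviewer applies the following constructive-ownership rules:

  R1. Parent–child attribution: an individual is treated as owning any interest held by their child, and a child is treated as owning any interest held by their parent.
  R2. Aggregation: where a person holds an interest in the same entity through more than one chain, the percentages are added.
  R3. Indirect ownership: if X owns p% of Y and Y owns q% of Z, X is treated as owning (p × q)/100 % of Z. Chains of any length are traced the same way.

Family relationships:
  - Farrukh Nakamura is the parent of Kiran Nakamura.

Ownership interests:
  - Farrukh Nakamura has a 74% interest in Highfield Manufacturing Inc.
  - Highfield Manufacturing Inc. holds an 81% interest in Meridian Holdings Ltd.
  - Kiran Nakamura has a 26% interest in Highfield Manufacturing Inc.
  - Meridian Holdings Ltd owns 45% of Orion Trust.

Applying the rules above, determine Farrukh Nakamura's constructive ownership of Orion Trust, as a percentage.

By parent–child attribution (R1), Farrukh Nakamura is treated as also owning Kiran Nakamura's interest in Highfield Manufacturing Inc, giving 74% + 26% = 100%.
Chain via Highfield Manufacturing Inc. → Meridian Holdings Ltd (R3): 100% × 81% × 45% = 36.45% of Orion Trust.

36.45%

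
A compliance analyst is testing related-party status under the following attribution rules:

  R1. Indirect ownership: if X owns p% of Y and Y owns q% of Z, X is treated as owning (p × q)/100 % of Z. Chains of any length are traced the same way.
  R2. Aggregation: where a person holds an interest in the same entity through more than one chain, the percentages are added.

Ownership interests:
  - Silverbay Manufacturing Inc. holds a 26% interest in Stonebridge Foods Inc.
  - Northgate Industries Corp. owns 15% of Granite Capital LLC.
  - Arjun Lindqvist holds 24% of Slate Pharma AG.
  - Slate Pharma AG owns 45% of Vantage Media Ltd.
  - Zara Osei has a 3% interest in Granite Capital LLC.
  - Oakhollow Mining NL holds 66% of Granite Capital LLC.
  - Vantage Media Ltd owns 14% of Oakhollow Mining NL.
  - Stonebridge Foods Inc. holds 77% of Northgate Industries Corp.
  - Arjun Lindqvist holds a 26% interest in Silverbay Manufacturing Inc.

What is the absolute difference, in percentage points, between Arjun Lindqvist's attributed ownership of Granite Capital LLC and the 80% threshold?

Chain via Slate Pharma AG → Vantage Media Ltd → Oakhollow Mining NL (R1): 24% × 45% × 14% × 66% = 0.99792% of Granite Capital LLC.
Chain via Silverbay Manufacturing Inc. → Stonebridge Foods Inc. → Northgate Industries Corp. (R1): 26% × 26% × 77% × 15% = 0.78078% of Granite Capital LLC.
Aggregating (R2): 0.99792% + 0.78078% = 1.7787%.
1.7787% falls short of the 80% threshold by 78.2213 percentage points.

78.2213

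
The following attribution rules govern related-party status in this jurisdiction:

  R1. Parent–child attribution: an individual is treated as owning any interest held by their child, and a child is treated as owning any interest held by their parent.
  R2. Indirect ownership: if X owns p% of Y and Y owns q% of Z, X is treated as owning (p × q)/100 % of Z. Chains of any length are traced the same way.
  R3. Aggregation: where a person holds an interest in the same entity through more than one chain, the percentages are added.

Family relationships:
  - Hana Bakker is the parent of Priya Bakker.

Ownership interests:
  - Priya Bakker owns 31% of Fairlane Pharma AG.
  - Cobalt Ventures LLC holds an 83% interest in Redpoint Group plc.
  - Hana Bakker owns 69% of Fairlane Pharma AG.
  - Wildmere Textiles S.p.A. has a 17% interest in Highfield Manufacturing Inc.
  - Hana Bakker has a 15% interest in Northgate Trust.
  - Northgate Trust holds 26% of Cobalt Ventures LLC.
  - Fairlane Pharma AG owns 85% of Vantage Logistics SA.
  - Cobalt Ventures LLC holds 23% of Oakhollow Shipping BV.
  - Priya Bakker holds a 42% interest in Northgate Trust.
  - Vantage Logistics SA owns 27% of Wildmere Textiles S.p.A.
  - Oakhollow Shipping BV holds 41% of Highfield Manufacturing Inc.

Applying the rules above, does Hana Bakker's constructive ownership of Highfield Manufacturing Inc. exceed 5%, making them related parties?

Yes

By parent–child attribution (R1), Hana Bakker is treated as also owning Priya Bakker's interest in Northgate Trust, giving 15% + 42% = 57%.
By parent–child attribution (R1), Hana Bakker is treated as also owning Priya Bakker's interest in Fairlane Pharma AG, giving 69% + 31% = 100%.
Chain via Northgate Trust → Cobalt Ventures LLC → Oakhollow Shipping BV (R2): 57% × 26% × 23% × 41% = 1.397526% of Highfield Manufacturing Inc.
Chain via Fairlane Pharma AG → Vantage Logistics SA → Wildmere Textiles S.p.A. (R2): 100% × 85% × 27% × 17% = 3.9015% of Highfield Manufacturing Inc.
Aggregating (R3): 1.397526% + 3.9015% = 5.299026%.
5.299026% exceeds the 5% threshold, so Hana is a related party to Highfield Manufacturing Inc.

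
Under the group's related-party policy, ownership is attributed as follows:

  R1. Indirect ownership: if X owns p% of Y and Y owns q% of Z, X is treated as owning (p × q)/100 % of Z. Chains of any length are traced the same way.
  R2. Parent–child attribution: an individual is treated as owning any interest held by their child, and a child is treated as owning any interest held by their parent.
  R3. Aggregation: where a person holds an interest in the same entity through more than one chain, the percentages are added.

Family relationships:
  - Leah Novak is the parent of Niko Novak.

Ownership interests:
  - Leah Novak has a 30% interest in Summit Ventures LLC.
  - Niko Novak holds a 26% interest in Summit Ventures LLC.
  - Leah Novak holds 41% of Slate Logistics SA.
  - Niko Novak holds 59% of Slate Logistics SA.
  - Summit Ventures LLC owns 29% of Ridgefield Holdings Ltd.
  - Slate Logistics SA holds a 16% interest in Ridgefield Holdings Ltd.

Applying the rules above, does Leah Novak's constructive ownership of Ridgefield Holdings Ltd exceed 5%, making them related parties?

Yes

By parent–child attribution (R2), Leah Novak is treated as also owning Niko Novak's interest in Summit Ventures LLC, giving 30% + 26% = 56%.
By parent–child attribution (R2), Leah Novak is treated as also owning Niko Novak's interest in Slate Logistics SA, giving 41% + 59% = 100%.
Chain via Summit Ventures LLC (R1): 56% × 29% = 16.24% of Ridgefield Holdings Ltd.
Chain via Slate Logistics SA (R1): 100% × 16% = 16% of Ridgefield Holdings Ltd.
Aggregating (R3): 16.24% + 16% = 32.24%.
32.24% exceeds the 5% threshold, so Leah is a related party to Ridgefield Holdings Ltd.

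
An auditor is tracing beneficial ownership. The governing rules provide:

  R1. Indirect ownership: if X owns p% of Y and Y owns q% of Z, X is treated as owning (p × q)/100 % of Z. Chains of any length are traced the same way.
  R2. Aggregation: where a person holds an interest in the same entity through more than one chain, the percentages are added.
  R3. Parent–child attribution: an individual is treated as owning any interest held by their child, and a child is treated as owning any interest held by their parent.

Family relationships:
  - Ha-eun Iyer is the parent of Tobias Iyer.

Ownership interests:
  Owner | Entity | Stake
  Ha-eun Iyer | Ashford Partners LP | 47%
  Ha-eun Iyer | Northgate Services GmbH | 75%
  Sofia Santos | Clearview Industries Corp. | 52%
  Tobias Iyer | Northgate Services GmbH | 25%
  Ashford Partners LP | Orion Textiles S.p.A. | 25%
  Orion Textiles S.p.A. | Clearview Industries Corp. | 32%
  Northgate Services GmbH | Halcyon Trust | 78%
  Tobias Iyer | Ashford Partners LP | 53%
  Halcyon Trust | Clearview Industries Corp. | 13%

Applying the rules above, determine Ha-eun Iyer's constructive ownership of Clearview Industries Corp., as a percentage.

By parent–child attribution (R3), Ha-eun Iyer is treated as also owning Tobias Iyer's interest in Ashford Partners LP, giving 47% + 53% = 100%.
By parent–child attribution (R3), Ha-eun Iyer is treated as also owning Tobias Iyer's interest in Northgate Services GmbH, giving 75% + 25% = 100%.
Chain via Ashford Partners LP → Orion Textiles S.p.A. (R1): 100% × 25% × 32% = 8% of Clearview Industries Corp.
Chain via Northgate Services GmbH → Halcyon Trust (R1): 100% × 78% × 13% = 10.14% of Clearview Industries Corp.
Aggregating (R2): 8% + 10.14% = 18.14%.

18.14%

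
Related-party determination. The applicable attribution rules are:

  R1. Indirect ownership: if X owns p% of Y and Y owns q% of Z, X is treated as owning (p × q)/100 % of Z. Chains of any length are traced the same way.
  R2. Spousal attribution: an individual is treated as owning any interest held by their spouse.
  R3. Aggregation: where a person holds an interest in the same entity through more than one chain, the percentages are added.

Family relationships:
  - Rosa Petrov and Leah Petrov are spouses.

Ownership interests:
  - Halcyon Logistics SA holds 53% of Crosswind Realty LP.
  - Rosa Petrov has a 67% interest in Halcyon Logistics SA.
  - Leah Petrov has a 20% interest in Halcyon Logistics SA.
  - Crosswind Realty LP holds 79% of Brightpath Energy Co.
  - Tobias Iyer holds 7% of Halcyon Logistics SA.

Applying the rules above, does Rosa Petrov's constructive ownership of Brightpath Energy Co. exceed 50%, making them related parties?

By spousal attribution (R2), Rosa Petrov is treated as also owning Leah Petrov's interest in Halcyon Logistics SA, giving 67% + 20% = 87%.
Chain via Halcyon Logistics SA → Crosswind Realty LP (R1): 87% × 53% × 79% = 36.4269% of Brightpath Energy Co.
36.4269% does not exceed the 50% threshold, so Rosa is not a related party to Brightpath Energy Co.

No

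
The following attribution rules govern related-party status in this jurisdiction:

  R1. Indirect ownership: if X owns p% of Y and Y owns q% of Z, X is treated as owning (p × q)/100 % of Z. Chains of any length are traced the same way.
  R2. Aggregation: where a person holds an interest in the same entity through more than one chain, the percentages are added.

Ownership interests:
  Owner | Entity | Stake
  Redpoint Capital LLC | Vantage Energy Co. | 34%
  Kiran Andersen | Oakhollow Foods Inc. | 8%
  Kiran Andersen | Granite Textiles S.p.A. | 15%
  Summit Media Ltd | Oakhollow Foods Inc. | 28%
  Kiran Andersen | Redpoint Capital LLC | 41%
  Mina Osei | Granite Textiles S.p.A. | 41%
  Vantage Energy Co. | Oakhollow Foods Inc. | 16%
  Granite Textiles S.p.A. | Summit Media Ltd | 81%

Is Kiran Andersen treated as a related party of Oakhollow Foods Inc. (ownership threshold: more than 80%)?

No

Chain via Redpoint Capital LLC → Vantage Energy Co. (R1): 41% × 34% × 16% = 2.2304% of Oakhollow Foods Inc.
Chain via Granite Textiles S.p.A. → Summit Media Ltd (R1): 15% × 81% × 28% = 3.402% of Oakhollow Foods Inc.
Direct interest in Oakhollow Foods Inc: 8%.
Aggregating (R2): 2.2304% + 3.402% + 8% = 13.6324%.
13.6324% does not exceed the 80% threshold, so Kiran is not a related party to Oakhollow Foods Inc.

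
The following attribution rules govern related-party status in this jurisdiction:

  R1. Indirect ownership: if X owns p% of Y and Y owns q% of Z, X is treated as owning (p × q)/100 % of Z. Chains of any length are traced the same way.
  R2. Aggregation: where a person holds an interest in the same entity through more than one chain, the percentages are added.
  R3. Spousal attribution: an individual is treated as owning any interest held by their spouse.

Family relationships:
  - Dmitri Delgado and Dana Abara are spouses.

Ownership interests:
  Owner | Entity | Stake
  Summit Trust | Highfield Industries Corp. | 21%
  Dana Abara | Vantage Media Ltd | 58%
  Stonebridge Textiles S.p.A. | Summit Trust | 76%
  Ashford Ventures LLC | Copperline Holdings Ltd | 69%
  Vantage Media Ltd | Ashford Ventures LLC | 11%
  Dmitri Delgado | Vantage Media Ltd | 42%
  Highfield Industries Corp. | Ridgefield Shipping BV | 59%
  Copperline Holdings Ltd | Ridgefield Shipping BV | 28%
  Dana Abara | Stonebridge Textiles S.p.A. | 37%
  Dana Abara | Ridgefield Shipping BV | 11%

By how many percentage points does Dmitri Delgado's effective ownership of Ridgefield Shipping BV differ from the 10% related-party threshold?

6.609268

By spousal attribution (R3), Dmitri Delgado is treated as also owning Dana Abara's interest in Vantage Media Ltd, giving 42% + 58% = 100%.
By spousal attribution (R3), Dmitri Delgado is treated as owning Dana Abara's 37% interest in Stonebridge Textiles S.p.A.
By spousal attribution (R3), Dmitri Delgado is treated as owning Dana Abara's 11% interest in Ridgefield Shipping BV.
Chain via Vantage Media Ltd → Ashford Ventures LLC → Copperline Holdings Ltd (R1): 100% × 11% × 69% × 28% = 2.1252% of Ridgefield Shipping BV.
Chain via Stonebridge Textiles S.p.A. → Summit Trust → Highfield Industries Corp. (R1): 37% × 76% × 21% × 59% = 3.484068% of Ridgefield Shipping BV.
Direct interest in Ridgefield Shipping BV: 11%.
Aggregating (R2): 2.1252% + 3.484068% + 11% = 16.609268%.
16.609268% exceeds the 10% threshold by 6.609268 percentage points.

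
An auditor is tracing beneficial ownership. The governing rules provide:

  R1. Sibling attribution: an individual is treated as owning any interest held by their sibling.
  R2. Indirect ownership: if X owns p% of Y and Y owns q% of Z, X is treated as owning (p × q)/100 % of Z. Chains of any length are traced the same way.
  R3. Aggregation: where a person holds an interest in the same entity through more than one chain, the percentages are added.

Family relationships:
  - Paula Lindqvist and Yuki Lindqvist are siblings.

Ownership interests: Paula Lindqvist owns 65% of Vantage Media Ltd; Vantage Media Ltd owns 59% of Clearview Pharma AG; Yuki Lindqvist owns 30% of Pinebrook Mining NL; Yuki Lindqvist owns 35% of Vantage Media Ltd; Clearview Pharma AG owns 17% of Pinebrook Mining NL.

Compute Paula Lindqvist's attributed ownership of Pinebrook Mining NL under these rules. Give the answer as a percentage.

40.03%

By sibling attribution (R1), Paula Lindqvist is treated as also owning Yuki Lindqvist's interest in Vantage Media Ltd, giving 65% + 35% = 100%.
By sibling attribution (R1), Paula Lindqvist is treated as owning Yuki Lindqvist's 30% interest in Pinebrook Mining NL.
Chain via Vantage Media Ltd → Clearview Pharma AG (R2): 100% × 59% × 17% = 10.03% of Pinebrook Mining NL.
Direct interest in Pinebrook Mining NL: 30%.
Aggregating (R3): 10.03% + 30% = 40.03%.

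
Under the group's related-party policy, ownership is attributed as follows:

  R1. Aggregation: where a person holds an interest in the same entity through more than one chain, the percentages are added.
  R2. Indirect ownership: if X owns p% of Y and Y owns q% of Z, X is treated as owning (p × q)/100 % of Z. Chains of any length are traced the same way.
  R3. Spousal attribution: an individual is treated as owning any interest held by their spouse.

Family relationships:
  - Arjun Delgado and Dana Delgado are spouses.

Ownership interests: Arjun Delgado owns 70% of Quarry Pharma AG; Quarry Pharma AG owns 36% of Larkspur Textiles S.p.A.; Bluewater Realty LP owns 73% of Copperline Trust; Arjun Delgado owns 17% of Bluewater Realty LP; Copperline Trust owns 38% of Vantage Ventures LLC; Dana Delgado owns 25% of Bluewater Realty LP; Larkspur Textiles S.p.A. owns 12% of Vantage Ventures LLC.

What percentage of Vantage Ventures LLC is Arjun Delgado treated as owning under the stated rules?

By spousal attribution (R3), Arjun Delgado is treated as also owning Dana Delgado's interest in Bluewater Realty LP, giving 17% + 25% = 42%.
Chain via Quarry Pharma AG → Larkspur Textiles S.p.A. (R2): 70% × 36% × 12% = 3.024% of Vantage Ventures LLC.
Chain via Bluewater Realty LP → Copperline Trust (R2): 42% × 73% × 38% = 11.6508% of Vantage Ventures LLC.
Aggregating (R1): 3.024% + 11.6508% = 14.6748%.

14.6748%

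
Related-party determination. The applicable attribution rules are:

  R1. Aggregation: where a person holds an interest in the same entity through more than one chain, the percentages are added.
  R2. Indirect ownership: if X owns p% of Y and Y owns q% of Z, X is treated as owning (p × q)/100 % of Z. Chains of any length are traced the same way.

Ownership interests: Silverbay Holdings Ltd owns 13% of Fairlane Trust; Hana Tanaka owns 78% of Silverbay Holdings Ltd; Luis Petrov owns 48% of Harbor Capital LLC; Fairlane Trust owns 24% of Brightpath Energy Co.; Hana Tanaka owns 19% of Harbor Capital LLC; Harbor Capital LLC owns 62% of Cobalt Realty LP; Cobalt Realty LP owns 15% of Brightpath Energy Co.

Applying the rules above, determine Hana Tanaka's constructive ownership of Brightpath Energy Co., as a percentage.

4.2006%

Chain via Silverbay Holdings Ltd → Fairlane Trust (R2): 78% × 13% × 24% = 2.4336% of Brightpath Energy Co.
Chain via Harbor Capital LLC → Cobalt Realty LP (R2): 19% × 62% × 15% = 1.767% of Brightpath Energy Co.
Aggregating (R1): 2.4336% + 1.767% = 4.2006%.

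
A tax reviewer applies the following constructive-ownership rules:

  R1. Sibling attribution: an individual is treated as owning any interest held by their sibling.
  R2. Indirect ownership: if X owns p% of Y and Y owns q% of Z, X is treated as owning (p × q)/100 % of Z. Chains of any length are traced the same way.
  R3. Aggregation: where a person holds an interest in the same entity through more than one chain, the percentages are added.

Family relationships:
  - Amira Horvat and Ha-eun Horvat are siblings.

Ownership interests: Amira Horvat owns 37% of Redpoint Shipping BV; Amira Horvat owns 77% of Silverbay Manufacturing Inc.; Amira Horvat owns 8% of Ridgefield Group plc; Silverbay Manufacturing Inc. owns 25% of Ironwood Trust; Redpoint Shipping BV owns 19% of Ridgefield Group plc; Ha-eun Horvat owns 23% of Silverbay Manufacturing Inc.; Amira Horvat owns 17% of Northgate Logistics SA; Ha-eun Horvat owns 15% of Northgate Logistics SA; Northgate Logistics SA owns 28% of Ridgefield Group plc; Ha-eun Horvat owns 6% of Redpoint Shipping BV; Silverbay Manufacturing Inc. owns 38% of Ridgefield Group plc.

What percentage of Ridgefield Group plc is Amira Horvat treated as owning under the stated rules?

63.13%

By sibling attribution (R1), Amira Horvat is treated as also owning Ha-eun Horvat's interest in Northgate Logistics SA, giving 17% + 15% = 32%.
By sibling attribution (R1), Amira Horvat is treated as also owning Ha-eun Horvat's interest in Silverbay Manufacturing Inc, giving 77% + 23% = 100%.
By sibling attribution (R1), Amira Horvat is treated as also owning Ha-eun Horvat's interest in Redpoint Shipping BV, giving 37% + 6% = 43%.
Chain via Northgate Logistics SA (R2): 32% × 28% = 8.96% of Ridgefield Group plc.
Chain via Silverbay Manufacturing Inc. (R2): 100% × 38% = 38% of Ridgefield Group plc.
Chain via Redpoint Shipping BV (R2): 43% × 19% = 8.17% of Ridgefield Group plc.
Direct interest in Ridgefield Group plc: 8%.
Aggregating (R3): 8.96% + 38% + 8.17% + 8% = 63.13%.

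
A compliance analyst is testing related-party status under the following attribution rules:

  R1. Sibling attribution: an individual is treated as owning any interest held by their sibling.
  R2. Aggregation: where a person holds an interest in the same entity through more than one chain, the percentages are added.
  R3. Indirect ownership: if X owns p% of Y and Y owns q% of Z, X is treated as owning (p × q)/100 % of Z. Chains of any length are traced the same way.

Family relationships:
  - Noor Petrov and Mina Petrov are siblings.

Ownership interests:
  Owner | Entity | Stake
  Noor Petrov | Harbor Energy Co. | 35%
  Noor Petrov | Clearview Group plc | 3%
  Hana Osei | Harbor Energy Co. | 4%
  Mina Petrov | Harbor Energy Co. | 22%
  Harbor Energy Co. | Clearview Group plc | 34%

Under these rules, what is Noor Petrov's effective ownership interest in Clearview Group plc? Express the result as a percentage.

By sibling attribution (R1), Noor Petrov is treated as also owning Mina Petrov's interest in Harbor Energy Co, giving 35% + 22% = 57%.
Chain via Harbor Energy Co. (R3): 57% × 34% = 19.38% of Clearview Group plc.
Direct interest in Clearview Group plc: 3%.
Aggregating (R2): 19.38% + 3% = 22.38%.

22.38%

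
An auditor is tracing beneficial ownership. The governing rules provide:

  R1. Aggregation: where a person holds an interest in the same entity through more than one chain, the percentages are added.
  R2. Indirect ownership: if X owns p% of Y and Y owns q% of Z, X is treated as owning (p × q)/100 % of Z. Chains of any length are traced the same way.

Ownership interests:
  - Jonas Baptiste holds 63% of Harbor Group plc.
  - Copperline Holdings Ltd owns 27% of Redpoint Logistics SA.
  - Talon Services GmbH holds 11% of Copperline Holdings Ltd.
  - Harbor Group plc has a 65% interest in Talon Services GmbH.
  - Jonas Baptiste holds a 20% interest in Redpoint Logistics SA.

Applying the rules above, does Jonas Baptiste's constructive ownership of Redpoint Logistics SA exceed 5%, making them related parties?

Yes

Chain via Harbor Group plc → Talon Services GmbH → Copperline Holdings Ltd (R2): 63% × 65% × 11% × 27% = 1.216215% of Redpoint Logistics SA.
Direct interest in Redpoint Logistics SA: 20%.
Aggregating (R1): 1.216215% + 20% = 21.216215%.
21.216215% exceeds the 5% threshold, so Jonas is a related party to Redpoint Logistics SA.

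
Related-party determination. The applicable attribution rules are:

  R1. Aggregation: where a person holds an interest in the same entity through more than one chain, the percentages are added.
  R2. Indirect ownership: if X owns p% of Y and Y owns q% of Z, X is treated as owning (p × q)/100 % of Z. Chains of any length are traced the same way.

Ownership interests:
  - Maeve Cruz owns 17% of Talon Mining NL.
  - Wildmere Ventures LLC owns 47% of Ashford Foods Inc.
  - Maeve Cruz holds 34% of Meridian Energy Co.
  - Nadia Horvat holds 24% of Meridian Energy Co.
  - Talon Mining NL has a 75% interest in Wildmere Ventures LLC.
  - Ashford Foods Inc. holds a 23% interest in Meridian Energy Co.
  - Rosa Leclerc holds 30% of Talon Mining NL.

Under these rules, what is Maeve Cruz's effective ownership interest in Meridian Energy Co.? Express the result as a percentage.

Chain via Talon Mining NL → Wildmere Ventures LLC → Ashford Foods Inc. (R2): 17% × 75% × 47% × 23% = 1.378275% of Meridian Energy Co.
Direct interest in Meridian Energy Co: 34%.
Aggregating (R1): 1.378275% + 34% = 35.378275%.

35.378275%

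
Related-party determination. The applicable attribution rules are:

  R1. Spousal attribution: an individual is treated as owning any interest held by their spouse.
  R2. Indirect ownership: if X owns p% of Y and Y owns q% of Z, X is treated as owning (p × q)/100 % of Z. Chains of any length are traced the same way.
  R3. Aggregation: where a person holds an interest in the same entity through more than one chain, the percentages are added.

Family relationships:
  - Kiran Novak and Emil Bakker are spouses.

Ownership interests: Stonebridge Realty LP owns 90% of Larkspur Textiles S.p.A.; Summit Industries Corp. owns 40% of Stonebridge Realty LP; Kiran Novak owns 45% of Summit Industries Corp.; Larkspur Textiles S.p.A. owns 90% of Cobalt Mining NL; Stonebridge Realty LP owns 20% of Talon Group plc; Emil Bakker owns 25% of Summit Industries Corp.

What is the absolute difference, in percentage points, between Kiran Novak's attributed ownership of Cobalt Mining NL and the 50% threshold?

By spousal attribution (R1), Kiran Novak is treated as also owning Emil Bakker's interest in Summit Industries Corp, giving 45% + 25% = 70%.
Chain via Summit Industries Corp. → Stonebridge Realty LP → Larkspur Textiles S.p.A. (R2): 70% × 40% × 90% × 90% = 22.68% of Cobalt Mining NL.
22.68% falls short of the 50% threshold by 27.32 percentage points.

27.32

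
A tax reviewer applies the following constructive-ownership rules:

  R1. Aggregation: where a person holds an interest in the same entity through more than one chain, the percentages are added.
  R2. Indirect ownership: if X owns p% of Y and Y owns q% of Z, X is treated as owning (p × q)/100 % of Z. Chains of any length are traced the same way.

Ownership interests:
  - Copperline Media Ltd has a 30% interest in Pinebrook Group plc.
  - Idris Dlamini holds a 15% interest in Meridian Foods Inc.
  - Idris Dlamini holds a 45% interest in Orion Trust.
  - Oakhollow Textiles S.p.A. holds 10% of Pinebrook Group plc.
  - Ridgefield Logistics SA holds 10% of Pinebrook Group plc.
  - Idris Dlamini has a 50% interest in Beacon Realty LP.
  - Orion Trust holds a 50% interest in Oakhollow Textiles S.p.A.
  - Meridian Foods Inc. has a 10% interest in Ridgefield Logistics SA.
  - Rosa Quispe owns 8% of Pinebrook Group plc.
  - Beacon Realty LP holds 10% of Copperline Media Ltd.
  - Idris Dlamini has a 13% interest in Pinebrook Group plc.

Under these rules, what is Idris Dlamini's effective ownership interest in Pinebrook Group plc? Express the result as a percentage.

Chain via Beacon Realty LP → Copperline Media Ltd (R2): 50% × 10% × 30% = 1.5% of Pinebrook Group plc.
Chain via Meridian Foods Inc. → Ridgefield Logistics SA (R2): 15% × 10% × 10% = 0.15% of Pinebrook Group plc.
Chain via Orion Trust → Oakhollow Textiles S.p.A. (R2): 45% × 50% × 10% = 2.25% of Pinebrook Group plc.
Direct interest in Pinebrook Group plc: 13%.
Aggregating (R1): 1.5% + 0.15% + 2.25% + 13% = 16.9%.

16.9%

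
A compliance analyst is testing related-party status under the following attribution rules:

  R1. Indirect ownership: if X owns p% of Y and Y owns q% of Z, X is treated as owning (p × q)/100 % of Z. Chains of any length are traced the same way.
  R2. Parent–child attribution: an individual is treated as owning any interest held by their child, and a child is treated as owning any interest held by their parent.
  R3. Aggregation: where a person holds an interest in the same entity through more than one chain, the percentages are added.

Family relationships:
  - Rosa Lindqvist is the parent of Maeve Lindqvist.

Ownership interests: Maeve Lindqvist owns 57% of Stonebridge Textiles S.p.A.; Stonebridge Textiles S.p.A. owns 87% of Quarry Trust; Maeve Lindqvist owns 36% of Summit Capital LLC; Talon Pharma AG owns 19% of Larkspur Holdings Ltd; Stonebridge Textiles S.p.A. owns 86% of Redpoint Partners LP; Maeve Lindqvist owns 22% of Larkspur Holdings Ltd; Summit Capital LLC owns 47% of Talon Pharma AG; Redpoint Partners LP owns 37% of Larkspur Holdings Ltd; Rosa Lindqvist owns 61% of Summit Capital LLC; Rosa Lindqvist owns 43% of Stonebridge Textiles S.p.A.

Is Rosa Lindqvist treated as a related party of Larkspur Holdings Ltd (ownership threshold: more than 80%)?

No

By parent–child attribution (R2), Rosa Lindqvist is treated as also owning Maeve Lindqvist's interest in Stonebridge Textiles S.p.A, giving 43% + 57% = 100%.
By parent–child attribution (R2), Rosa Lindqvist is treated as also owning Maeve Lindqvist's interest in Summit Capital LLC, giving 61% + 36% = 97%.
By parent–child attribution (R2), Rosa Lindqvist is treated as owning Maeve Lindqvist's 22% interest in Larkspur Holdings Ltd.
Chain via Stonebridge Textiles S.p.A. → Redpoint Partners LP (R1): 100% × 86% × 37% = 31.82% of Larkspur Holdings Ltd.
Chain via Summit Capital LLC → Talon Pharma AG (R1): 97% × 47% × 19% = 8.6621% of Larkspur Holdings Ltd.
Direct interest in Larkspur Holdings Ltd: 22%.
Aggregating (R3): 31.82% + 8.6621% + 22% = 62.4821%.
62.4821% does not exceed the 80% threshold, so Rosa is not a related party to Larkspur Holdings Ltd.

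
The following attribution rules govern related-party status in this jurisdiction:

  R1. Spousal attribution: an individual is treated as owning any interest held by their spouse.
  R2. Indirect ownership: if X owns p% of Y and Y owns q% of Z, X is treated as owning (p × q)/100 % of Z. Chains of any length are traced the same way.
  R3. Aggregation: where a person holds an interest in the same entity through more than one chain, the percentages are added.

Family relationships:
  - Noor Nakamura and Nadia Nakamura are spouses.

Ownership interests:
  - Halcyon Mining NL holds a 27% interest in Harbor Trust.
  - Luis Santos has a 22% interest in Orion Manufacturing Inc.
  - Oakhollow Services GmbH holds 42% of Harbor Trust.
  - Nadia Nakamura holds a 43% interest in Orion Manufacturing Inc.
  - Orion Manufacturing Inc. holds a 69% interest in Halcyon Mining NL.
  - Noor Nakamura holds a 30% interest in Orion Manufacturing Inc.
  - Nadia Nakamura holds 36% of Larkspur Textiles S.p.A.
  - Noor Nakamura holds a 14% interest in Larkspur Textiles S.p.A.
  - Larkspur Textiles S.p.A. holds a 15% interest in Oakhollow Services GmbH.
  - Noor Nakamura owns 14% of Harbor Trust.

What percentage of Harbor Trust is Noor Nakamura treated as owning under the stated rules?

By spousal attribution (R1), Noor Nakamura is treated as also owning Nadia Nakamura's interest in Larkspur Textiles S.p.A, giving 14% + 36% = 50%.
By spousal attribution (R1), Noor Nakamura is treated as also owning Nadia Nakamura's interest in Orion Manufacturing Inc, giving 30% + 43% = 73%.
Chain via Larkspur Textiles S.p.A. → Oakhollow Services GmbH (R2): 50% × 15% × 42% = 3.15% of Harbor Trust.
Chain via Orion Manufacturing Inc. → Halcyon Mining NL (R2): 73% × 69% × 27% = 13.5999% of Harbor Trust.
Direct interest in Harbor Trust: 14%.
Aggregating (R3): 3.15% + 13.5999% + 14% = 30.7499%.

30.7499%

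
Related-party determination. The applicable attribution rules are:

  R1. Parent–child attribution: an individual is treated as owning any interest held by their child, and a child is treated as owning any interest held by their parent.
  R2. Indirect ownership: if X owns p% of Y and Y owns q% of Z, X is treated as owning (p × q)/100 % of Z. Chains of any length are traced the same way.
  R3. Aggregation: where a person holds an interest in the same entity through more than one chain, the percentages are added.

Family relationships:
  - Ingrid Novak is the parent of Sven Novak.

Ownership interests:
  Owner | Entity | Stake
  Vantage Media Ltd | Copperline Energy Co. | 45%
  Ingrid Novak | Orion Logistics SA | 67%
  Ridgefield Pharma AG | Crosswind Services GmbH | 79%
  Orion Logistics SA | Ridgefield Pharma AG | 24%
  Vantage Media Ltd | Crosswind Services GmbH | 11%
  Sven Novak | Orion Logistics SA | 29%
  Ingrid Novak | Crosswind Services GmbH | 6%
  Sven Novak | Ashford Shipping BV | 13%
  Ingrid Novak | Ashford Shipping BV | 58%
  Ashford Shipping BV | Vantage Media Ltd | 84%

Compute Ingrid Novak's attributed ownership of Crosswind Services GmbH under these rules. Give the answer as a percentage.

30.762%

By parent–child attribution (R1), Ingrid Novak is treated as also owning Sven Novak's interest in Orion Logistics SA, giving 67% + 29% = 96%.
By parent–child attribution (R1), Ingrid Novak is treated as also owning Sven Novak's interest in Ashford Shipping BV, giving 58% + 13% = 71%.
Chain via Orion Logistics SA → Ridgefield Pharma AG (R2): 96% × 24% × 79% = 18.2016% of Crosswind Services GmbH.
Chain via Ashford Shipping BV → Vantage Media Ltd (R2): 71% × 84% × 11% = 6.5604% of Crosswind Services GmbH.
Direct interest in Crosswind Services GmbH: 6%.
Aggregating (R3): 18.2016% + 6.5604% + 6% = 30.762%.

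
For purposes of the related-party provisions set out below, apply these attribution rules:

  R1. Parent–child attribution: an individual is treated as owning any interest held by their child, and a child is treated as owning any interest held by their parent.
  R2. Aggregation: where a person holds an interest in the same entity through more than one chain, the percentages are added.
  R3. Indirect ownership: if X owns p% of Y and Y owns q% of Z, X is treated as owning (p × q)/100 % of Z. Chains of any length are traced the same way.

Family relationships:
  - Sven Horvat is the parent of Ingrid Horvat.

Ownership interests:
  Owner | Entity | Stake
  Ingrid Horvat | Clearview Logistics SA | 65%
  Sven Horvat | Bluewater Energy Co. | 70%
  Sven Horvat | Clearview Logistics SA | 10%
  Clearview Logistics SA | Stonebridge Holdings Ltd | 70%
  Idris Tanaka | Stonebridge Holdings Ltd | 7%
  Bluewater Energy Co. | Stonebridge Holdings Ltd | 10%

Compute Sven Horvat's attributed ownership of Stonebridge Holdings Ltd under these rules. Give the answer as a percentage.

59.5%

By parent–child attribution (R1), Sven Horvat is treated as also owning Ingrid Horvat's interest in Clearview Logistics SA, giving 10% + 65% = 75%.
Chain via Clearview Logistics SA (R3): 75% × 70% = 52.5% of Stonebridge Holdings Ltd.
Chain via Bluewater Energy Co. (R3): 70% × 10% = 7% of Stonebridge Holdings Ltd.
Aggregating (R2): 52.5% + 7% = 59.5%.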